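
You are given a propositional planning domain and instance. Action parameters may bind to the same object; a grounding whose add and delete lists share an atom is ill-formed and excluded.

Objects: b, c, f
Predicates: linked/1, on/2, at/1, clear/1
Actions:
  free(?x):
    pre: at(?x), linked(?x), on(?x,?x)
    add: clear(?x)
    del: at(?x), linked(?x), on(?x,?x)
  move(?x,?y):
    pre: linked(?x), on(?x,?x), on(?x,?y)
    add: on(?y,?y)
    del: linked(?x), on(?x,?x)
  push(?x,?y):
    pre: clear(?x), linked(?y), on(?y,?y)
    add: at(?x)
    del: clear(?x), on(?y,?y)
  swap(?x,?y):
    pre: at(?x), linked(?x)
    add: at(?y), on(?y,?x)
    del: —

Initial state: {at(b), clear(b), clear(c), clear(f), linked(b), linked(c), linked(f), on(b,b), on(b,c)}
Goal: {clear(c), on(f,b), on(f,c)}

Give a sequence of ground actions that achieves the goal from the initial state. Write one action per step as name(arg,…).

swap(b,c); swap(b,f); swap(c,f)

1. swap(b,c)  →  {at(b), at(c), clear(b), clear(c), clear(f), linked(b), linked(c), linked(f), on(b,b), on(b,c), on(c,b)}
2. swap(b,f)  →  {at(b), at(c), at(f), clear(b), clear(c), clear(f), linked(b), linked(c), linked(f), on(b,b), on(b,c), on(c,b), on(f,b)}
3. swap(c,f)  →  {at(b), at(c), at(f), clear(b), clear(c), clear(f), linked(b), linked(c), linked(f), on(b,b), on(b,c), on(c,b), on(f,b), on(f,c)}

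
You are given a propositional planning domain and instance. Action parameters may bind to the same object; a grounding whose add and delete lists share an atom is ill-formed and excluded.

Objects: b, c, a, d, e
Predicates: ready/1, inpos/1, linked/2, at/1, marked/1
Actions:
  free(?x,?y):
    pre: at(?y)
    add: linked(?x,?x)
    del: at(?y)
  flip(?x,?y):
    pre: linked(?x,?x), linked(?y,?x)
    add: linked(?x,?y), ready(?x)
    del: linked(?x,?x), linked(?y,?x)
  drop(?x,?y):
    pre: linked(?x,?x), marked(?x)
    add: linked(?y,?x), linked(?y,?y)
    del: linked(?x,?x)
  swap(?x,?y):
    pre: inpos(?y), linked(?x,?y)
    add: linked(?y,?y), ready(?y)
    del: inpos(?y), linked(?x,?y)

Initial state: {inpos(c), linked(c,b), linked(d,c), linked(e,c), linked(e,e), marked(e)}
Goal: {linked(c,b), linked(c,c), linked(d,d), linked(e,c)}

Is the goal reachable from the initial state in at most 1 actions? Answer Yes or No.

1. drop(e,d)  →  {inpos(c), linked(c,b), linked(d,c), linked(d,d), linked(d,e), linked(e,c), marked(e)}
2. swap(d,c)  →  {linked(c,b), linked(c,c), linked(d,d), linked(d,e), linked(e,c), marked(e), ready(c)}
optimal plan length = 2; 2 > 1

No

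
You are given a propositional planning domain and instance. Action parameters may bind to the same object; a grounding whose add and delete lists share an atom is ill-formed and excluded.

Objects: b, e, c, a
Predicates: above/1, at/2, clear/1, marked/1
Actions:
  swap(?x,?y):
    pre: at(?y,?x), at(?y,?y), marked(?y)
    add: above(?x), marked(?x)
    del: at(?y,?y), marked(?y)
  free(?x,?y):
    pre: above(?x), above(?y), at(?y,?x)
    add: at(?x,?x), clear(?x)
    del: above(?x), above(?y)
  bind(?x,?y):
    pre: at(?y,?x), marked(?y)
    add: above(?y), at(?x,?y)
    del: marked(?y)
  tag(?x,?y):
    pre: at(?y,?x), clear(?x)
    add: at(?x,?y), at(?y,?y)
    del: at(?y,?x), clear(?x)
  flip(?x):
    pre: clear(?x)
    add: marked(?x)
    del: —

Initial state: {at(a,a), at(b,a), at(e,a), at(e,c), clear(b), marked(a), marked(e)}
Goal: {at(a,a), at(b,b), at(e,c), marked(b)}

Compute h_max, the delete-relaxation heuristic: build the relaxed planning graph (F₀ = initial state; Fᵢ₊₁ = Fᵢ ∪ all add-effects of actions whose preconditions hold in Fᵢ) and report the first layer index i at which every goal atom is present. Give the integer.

F0 = init (7 atoms)
F1 = F0 ∪ {above(a), above(e), at(a,e), at(c,e), marked(b)}  (12 atoms)
F2 = F1 ∪ {above(b), at(a,b), at(e,e), clear(a), clear(e)}  (17 atoms)
F3 = F2 ∪ {above(c), at(b,b), at(c,c), marked(c)}  (21 atoms)
goal ⊆ F3  ⇒  h_max = 3

3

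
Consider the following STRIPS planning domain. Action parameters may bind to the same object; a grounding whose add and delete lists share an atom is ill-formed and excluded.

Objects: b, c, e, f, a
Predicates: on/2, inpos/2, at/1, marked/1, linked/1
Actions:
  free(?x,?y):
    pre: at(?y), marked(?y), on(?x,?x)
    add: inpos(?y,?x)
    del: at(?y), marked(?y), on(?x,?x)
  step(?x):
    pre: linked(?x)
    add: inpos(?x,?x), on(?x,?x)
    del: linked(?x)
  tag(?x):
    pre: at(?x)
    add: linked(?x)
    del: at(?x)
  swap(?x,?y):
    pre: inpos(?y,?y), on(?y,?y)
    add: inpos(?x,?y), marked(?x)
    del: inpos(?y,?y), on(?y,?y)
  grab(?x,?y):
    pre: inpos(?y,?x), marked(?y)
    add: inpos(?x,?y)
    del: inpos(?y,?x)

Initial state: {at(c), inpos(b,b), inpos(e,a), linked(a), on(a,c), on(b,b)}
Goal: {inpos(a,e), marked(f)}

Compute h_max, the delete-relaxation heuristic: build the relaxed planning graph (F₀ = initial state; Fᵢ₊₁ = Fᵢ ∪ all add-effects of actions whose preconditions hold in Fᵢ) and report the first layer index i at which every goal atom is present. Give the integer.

F0 = init (6 atoms)
F1 = F0 ∪ {inpos(a,a), inpos(a,b), inpos(c,b), inpos(e,b), inpos(f,b), linked(c), marked(a), marked(c), marked(e), marked(f), on(a,a)}  (17 atoms)
F2 = F1 ∪ {inpos(a,e), inpos(b,a), inpos(b,c), inpos(b,e), inpos(b,f), inpos(c,a), inpos(c,c), inpos(f,a), marked(b), on(c,c)}  (27 atoms)
goal ⊆ F2  ⇒  h_max = 2

2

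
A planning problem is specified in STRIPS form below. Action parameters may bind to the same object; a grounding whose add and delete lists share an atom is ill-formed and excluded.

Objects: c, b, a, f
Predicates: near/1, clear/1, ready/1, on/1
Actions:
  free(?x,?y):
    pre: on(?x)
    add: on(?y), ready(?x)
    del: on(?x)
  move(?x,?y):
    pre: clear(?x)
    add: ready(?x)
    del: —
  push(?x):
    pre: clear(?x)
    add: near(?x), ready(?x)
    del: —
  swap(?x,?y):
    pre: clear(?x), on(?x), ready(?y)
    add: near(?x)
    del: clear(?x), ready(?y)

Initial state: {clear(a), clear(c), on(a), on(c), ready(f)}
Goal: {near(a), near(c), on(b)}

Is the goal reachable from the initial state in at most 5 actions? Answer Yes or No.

1. free(c,b)  →  {clear(a), clear(c), on(a), on(b), ready(c), ready(f)}
2. push(c)  →  {clear(a), clear(c), near(c), on(a), on(b), ready(c), ready(f)}
3. push(a)  →  {clear(a), clear(c), near(a), near(c), on(a), on(b), ready(a), ready(c), ready(f)}
optimal plan length = 3; 3 ≤ 5

Yes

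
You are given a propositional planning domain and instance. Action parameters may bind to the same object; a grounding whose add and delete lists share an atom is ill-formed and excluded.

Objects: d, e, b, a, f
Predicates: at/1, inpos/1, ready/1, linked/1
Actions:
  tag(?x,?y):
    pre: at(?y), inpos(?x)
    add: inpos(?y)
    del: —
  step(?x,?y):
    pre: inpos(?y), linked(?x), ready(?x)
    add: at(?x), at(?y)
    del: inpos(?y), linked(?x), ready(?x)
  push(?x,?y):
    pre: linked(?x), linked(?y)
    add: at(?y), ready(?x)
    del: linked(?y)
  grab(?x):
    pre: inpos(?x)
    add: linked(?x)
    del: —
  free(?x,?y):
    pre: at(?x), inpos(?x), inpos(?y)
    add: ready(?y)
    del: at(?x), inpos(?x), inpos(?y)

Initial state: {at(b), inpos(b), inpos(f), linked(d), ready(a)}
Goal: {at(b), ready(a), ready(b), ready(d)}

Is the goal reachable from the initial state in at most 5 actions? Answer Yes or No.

Yes

1. push(d,d)  →  {at(b), at(d), inpos(b), inpos(f), ready(a), ready(d)}
2. tag(b,d)  →  {at(b), at(d), inpos(b), inpos(d), inpos(f), ready(a), ready(d)}
3. free(d,b)  →  {at(b), inpos(f), ready(a), ready(b), ready(d)}
optimal plan length = 3; 3 ≤ 5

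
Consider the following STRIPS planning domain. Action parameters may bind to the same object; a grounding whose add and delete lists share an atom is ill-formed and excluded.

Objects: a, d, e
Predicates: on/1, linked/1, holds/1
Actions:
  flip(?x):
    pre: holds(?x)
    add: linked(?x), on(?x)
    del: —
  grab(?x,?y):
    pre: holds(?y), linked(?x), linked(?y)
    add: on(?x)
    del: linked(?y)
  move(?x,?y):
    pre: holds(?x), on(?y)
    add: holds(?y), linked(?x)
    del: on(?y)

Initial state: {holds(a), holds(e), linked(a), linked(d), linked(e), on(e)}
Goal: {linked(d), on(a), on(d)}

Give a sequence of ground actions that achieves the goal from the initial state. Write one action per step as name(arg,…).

flip(a); grab(d,a)

1. flip(a)  →  {holds(a), holds(e), linked(a), linked(d), linked(e), on(a), on(e)}
2. grab(d,a)  →  {holds(a), holds(e), linked(d), linked(e), on(a), on(d), on(e)}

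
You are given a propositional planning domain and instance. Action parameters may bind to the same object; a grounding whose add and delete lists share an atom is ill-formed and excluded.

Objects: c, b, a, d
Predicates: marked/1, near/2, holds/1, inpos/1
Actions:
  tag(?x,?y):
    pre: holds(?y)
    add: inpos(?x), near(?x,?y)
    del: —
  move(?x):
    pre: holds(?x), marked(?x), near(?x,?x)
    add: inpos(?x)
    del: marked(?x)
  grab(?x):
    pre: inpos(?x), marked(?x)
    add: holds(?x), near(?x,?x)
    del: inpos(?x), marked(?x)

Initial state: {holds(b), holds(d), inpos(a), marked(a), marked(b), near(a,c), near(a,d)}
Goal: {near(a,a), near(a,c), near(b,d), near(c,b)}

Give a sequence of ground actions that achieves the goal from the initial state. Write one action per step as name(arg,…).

1. tag(c,b)  →  {holds(b), holds(d), inpos(a), inpos(c), marked(a), marked(b), near(a,c), near(a,d), near(c,b)}
2. tag(b,d)  →  {holds(b), holds(d), inpos(a), inpos(b), inpos(c), marked(a), marked(b), near(a,c), near(a,d), near(b,d), near(c,b)}
3. grab(a)  →  {holds(a), holds(b), holds(d), inpos(b), inpos(c), marked(b), near(a,a), near(a,c), near(a,d), near(b,d), near(c,b)}

tag(c,b); tag(b,d); grab(a)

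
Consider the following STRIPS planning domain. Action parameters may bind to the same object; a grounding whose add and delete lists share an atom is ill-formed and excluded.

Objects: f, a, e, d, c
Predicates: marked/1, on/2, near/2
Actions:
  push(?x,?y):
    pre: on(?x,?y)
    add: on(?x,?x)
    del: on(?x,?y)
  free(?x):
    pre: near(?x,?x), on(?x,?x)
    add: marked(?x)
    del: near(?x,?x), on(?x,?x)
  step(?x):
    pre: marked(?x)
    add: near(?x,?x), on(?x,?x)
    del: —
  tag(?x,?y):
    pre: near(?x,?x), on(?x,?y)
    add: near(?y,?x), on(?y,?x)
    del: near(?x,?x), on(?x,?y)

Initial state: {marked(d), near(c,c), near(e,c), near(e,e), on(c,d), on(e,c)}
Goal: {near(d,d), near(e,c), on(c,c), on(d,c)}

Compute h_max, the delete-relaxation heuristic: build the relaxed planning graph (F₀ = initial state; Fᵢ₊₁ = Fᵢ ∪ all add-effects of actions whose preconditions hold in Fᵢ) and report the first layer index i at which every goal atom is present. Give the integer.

1

F0 = init (6 atoms)
F1 = F0 ∪ {near(c,e), near(d,c), near(d,d), on(c,c), on(c,e), on(d,c), on(d,d), on(e,e)}  (14 atoms)
goal ⊆ F1  ⇒  h_max = 1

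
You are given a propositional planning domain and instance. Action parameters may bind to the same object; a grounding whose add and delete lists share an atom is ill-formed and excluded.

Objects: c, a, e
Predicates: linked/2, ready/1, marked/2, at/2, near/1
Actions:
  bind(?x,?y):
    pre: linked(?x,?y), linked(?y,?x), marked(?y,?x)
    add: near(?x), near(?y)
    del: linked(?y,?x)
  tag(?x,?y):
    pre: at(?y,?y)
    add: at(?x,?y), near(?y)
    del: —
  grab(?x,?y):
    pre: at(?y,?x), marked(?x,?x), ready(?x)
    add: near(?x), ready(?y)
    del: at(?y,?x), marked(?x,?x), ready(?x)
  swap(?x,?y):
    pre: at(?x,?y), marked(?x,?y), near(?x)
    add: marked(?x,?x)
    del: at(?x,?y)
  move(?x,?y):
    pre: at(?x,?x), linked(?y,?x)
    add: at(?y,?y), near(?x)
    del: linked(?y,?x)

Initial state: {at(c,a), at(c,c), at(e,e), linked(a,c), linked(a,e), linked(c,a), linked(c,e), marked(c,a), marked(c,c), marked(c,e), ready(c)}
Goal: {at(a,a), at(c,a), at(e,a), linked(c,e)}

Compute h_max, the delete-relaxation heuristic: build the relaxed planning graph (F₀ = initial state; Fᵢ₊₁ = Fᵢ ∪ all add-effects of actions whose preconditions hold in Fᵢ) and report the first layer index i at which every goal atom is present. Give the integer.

F0 = init (11 atoms)
F1 = F0 ∪ {at(a,a), at(a,c), at(a,e), at(c,e), at(e,c), near(a), near(c), near(e)}  (19 atoms)
F2 = F1 ∪ {at(e,a), ready(a), ready(e)}  (22 atoms)
goal ⊆ F2  ⇒  h_max = 2

2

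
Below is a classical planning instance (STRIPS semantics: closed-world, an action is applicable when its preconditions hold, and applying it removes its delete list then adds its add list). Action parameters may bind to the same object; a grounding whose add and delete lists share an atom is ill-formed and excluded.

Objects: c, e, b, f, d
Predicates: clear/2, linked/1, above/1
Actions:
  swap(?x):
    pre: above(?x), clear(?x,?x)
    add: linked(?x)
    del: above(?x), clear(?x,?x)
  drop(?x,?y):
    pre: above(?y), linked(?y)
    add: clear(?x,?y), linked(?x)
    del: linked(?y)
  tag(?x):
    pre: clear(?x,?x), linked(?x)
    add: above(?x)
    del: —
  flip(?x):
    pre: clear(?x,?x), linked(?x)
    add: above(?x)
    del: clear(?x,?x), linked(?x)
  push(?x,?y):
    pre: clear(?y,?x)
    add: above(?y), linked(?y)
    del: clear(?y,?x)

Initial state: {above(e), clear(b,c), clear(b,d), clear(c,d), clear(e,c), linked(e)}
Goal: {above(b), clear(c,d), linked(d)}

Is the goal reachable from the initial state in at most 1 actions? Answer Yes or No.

1. drop(d,e)  →  {above(e), clear(b,c), clear(b,d), clear(c,d), clear(d,e), clear(e,c), linked(d)}
2. push(c,b)  →  {above(b), above(e), clear(b,d), clear(c,d), clear(d,e), clear(e,c), linked(b), linked(d)}
optimal plan length = 2; 2 > 1

No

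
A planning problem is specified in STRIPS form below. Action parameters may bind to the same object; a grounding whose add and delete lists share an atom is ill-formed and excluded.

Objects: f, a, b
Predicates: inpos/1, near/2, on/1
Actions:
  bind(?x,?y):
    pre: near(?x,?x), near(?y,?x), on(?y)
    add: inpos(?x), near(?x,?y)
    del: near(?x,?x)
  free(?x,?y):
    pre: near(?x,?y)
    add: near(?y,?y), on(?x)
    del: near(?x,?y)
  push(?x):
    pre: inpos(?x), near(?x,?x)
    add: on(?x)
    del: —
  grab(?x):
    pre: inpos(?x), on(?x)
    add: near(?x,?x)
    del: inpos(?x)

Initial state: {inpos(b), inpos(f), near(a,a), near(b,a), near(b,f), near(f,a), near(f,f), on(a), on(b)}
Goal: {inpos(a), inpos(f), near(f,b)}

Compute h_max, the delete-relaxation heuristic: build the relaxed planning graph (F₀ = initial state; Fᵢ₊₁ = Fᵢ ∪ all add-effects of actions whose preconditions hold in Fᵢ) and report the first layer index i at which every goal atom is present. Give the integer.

1

F0 = init (9 atoms)
F1 = F0 ∪ {inpos(a), near(a,b), near(b,b), near(f,b), on(f)}  (14 atoms)
goal ⊆ F1  ⇒  h_max = 1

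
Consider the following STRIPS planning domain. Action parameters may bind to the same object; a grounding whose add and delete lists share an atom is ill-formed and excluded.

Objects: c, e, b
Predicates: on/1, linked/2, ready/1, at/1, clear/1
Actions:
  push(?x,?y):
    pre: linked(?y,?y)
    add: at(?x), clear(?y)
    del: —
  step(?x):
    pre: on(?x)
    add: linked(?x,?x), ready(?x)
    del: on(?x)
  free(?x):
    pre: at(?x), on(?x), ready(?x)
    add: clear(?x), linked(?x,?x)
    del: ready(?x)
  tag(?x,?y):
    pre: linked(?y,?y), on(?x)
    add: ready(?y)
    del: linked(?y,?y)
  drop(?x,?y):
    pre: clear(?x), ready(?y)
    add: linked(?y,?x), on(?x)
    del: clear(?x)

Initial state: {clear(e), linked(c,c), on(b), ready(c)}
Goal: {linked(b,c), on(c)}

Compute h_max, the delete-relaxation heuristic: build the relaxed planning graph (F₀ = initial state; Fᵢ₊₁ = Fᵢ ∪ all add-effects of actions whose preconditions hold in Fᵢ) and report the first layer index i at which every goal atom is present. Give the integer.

F0 = init (4 atoms)
F1 = F0 ∪ {at(b), at(c), at(e), clear(c), linked(b,b), linked(c,e), on(e), ready(b)}  (12 atoms)
F2 = F1 ∪ {clear(b), linked(b,c), linked(b,e), linked(e,e), on(c), ready(e)}  (18 atoms)
goal ⊆ F2  ⇒  h_max = 2

2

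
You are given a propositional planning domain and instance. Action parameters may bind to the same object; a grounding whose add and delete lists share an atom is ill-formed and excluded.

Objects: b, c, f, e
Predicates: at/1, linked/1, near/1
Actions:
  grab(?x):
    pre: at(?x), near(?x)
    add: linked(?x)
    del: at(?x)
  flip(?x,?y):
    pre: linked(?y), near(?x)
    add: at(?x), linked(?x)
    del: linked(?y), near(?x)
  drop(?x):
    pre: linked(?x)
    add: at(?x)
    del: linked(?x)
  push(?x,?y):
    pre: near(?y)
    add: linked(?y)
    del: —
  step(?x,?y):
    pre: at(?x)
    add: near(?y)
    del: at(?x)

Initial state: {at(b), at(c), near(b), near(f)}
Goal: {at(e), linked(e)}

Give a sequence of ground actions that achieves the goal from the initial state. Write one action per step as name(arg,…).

grab(b); step(c,e); flip(e,b)

1. grab(b)  →  {at(c), linked(b), near(b), near(f)}
2. step(c,e)  →  {linked(b), near(b), near(e), near(f)}
3. flip(e,b)  →  {at(e), linked(e), near(b), near(f)}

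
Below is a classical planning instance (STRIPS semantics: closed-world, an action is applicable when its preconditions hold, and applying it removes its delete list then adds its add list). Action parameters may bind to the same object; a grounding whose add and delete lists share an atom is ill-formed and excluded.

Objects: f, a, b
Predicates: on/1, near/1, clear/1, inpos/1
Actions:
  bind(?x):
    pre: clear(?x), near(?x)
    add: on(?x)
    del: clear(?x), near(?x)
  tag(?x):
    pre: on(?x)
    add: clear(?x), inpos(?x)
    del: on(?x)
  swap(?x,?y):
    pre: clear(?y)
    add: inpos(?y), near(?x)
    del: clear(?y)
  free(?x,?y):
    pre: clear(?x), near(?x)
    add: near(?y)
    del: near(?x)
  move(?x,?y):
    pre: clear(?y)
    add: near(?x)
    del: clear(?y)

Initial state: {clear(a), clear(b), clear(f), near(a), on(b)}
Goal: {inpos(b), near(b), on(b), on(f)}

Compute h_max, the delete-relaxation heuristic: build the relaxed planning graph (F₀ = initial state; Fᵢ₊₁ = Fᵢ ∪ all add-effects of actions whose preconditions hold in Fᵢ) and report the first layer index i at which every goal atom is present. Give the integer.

2

F0 = init (5 atoms)
F1 = F0 ∪ {inpos(a), inpos(b), inpos(f), near(b), near(f), on(a)}  (11 atoms)
F2 = F1 ∪ {on(f)}  (12 atoms)
goal ⊆ F2  ⇒  h_max = 2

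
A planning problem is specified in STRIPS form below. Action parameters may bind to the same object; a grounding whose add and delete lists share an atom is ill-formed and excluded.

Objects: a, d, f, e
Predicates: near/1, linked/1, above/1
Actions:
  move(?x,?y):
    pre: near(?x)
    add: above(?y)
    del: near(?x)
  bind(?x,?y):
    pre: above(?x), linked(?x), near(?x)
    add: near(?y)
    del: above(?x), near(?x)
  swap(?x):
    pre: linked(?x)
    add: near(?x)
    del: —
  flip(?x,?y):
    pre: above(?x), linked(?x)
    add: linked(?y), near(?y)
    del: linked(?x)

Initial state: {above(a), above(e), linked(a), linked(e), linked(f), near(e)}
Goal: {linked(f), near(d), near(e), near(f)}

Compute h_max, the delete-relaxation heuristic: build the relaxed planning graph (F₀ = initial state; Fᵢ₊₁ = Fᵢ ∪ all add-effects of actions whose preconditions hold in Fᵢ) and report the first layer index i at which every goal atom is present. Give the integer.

1

F0 = init (6 atoms)
F1 = F0 ∪ {above(d), above(f), linked(d), near(a), near(d), near(f)}  (12 atoms)
goal ⊆ F1  ⇒  h_max = 1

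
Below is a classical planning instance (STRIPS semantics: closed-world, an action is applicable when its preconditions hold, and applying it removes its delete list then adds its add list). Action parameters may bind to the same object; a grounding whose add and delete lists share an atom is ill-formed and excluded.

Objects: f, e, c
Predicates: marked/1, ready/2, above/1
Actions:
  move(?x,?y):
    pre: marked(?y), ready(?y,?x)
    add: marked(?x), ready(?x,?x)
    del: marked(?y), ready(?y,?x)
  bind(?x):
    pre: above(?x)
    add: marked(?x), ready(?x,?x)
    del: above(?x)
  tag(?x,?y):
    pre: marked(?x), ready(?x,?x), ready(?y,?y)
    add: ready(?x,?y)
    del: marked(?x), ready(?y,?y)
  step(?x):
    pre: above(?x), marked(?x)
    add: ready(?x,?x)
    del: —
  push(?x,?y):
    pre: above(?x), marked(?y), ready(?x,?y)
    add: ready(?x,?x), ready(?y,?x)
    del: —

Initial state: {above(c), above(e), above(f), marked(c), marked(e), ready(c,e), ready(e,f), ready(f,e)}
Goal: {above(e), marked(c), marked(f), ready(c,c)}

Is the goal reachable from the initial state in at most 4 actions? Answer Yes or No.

Yes

1. move(f,e)  →  {above(c), above(e), above(f), marked(c), marked(f), ready(c,e), ready(f,e), ready(f,f)}
2. bind(c)  →  {above(e), above(f), marked(c), marked(f), ready(c,c), ready(c,e), ready(f,e), ready(f,f)}
optimal plan length = 2; 2 ≤ 4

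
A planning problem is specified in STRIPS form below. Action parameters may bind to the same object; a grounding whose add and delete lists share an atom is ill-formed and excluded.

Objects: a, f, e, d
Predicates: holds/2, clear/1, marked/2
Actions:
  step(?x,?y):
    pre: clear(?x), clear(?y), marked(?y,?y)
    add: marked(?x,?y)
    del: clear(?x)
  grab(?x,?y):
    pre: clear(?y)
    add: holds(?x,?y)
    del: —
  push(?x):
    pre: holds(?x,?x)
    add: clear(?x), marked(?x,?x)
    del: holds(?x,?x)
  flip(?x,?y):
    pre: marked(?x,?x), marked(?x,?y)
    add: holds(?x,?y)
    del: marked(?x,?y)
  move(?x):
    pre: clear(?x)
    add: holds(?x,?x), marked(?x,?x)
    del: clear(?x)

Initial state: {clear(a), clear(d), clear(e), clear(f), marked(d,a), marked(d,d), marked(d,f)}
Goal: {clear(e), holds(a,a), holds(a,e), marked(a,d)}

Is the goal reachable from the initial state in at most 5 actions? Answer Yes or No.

Yes

1. grab(a,a)  →  {clear(a), clear(d), clear(e), clear(f), holds(a,a), marked(d,a), marked(d,d), marked(d,f)}
2. step(a,d)  →  {clear(d), clear(e), clear(f), holds(a,a), marked(a,d), marked(d,a), marked(d,d), marked(d,f)}
3. grab(a,e)  →  {clear(d), clear(e), clear(f), holds(a,a), holds(a,e), marked(a,d), marked(d,a), marked(d,d), marked(d,f)}
optimal plan length = 3; 3 ≤ 5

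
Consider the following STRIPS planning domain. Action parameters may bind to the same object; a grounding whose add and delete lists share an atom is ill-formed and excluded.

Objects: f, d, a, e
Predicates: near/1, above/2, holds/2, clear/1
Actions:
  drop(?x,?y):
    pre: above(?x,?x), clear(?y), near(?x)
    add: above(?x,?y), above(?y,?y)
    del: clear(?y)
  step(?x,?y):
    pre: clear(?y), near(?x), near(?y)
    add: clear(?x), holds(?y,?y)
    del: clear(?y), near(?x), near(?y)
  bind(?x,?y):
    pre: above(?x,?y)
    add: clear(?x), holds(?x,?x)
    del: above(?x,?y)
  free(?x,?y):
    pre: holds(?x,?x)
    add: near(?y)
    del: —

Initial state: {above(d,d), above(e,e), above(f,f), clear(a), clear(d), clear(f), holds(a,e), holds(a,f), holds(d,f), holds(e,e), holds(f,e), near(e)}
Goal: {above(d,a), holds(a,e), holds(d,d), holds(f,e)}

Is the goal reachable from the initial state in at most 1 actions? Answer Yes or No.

1. free(e,d)  →  {above(d,d), above(e,e), above(f,f), clear(a), clear(d), clear(f), holds(a,e), holds(a,f), holds(d,f), holds(e,e), holds(f,e), near(d), near(e)}
2. drop(d,a)  →  {above(a,a), above(d,a), above(d,d), above(e,e), above(f,f), clear(d), clear(f), holds(a,e), holds(a,f), holds(d,f), holds(e,e), holds(f,e), near(d), near(e)}
3. step(e,d)  →  {above(a,a), above(d,a), above(d,d), above(e,e), above(f,f), clear(e), clear(f), holds(a,e), holds(a,f), holds(d,d), holds(d,f), holds(e,e), holds(f,e)}
optimal plan length = 3; 3 > 1

No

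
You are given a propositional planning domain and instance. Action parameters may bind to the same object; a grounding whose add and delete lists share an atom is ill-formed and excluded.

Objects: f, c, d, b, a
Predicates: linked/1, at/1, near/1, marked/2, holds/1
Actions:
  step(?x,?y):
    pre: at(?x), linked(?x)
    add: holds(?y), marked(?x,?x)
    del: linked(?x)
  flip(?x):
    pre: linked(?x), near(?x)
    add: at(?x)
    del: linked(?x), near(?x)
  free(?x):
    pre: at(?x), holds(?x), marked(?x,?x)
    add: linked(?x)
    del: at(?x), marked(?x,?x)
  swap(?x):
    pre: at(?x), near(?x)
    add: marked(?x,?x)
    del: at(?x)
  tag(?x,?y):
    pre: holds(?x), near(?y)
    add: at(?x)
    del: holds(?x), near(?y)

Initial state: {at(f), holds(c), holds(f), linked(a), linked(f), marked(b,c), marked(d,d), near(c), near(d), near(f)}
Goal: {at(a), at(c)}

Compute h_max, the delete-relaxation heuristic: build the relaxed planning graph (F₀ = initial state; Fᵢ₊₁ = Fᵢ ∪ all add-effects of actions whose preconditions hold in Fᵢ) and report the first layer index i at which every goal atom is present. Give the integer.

2

F0 = init (10 atoms)
F1 = F0 ∪ {at(c), holds(a), holds(b), holds(d), marked(f,f)}  (15 atoms)
F2 = F1 ∪ {at(a), at(b), at(d), marked(c,c)}  (19 atoms)
goal ⊆ F2  ⇒  h_max = 2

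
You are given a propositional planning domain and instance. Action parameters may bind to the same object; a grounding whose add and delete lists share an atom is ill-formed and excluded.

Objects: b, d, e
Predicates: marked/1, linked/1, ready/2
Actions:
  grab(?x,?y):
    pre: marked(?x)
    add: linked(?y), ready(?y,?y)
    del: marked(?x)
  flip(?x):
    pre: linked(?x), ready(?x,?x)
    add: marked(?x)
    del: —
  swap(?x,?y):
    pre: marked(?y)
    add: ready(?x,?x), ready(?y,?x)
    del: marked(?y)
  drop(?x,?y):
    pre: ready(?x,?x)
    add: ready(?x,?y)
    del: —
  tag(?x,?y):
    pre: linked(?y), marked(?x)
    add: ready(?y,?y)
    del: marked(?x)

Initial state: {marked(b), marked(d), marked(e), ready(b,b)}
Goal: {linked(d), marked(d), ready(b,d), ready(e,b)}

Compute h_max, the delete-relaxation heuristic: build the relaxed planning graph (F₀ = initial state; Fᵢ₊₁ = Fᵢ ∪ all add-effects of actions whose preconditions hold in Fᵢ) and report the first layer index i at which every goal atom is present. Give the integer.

1

F0 = init (4 atoms)
F1 = F0 ∪ {linked(b), linked(d), linked(e), ready(b,d), ready(b,e), ready(d,b), ready(d,d), ready(d,e), ready(e,b), ready(e,d), ready(e,e)}  (15 atoms)
goal ⊆ F1  ⇒  h_max = 1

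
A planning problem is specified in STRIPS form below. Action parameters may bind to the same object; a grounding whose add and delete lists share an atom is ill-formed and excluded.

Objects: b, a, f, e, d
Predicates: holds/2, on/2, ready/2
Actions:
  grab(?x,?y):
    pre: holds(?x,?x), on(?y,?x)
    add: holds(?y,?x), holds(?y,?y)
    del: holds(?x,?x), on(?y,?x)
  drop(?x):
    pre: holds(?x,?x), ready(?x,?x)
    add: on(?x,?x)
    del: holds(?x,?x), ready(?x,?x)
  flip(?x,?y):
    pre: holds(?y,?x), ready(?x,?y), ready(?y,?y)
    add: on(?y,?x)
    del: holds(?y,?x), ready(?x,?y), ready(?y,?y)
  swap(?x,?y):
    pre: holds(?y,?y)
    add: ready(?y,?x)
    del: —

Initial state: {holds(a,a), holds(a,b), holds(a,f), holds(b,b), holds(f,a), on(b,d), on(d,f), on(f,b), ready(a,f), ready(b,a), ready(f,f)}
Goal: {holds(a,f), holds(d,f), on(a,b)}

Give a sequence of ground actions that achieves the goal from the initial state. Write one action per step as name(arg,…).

grab(b,f); grab(f,d); swap(a,a); flip(b,a)

1. grab(b,f)  →  {holds(a,a), holds(a,b), holds(a,f), holds(f,a), holds(f,b), holds(f,f), on(b,d), on(d,f), ready(a,f), ready(b,a), ready(f,f)}
2. grab(f,d)  →  {holds(a,a), holds(a,b), holds(a,f), holds(d,d), holds(d,f), holds(f,a), holds(f,b), on(b,d), ready(a,f), ready(b,a), ready(f,f)}
3. swap(a,a)  →  {holds(a,a), holds(a,b), holds(a,f), holds(d,d), holds(d,f), holds(f,a), holds(f,b), on(b,d), ready(a,a), ready(a,f), ready(b,a), ready(f,f)}
4. flip(b,a)  →  {holds(a,a), holds(a,f), holds(d,d), holds(d,f), holds(f,a), holds(f,b), on(a,b), on(b,d), ready(a,f), ready(f,f)}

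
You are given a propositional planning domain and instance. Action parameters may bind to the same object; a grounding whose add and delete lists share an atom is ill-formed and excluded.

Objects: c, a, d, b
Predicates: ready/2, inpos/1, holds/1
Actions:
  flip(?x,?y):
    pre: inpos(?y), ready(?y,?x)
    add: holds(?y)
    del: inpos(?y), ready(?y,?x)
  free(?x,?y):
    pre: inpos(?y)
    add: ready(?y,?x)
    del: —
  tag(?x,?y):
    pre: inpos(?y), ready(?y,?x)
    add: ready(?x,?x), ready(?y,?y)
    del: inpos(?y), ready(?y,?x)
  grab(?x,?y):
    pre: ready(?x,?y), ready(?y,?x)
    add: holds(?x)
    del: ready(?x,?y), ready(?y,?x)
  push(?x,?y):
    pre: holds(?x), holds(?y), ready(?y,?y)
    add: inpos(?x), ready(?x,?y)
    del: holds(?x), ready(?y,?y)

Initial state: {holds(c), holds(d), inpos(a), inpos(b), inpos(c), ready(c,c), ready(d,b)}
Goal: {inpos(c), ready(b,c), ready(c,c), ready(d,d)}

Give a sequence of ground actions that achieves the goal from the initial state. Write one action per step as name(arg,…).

free(c,b); free(d,a); tag(d,a)

1. free(c,b)  →  {holds(c), holds(d), inpos(a), inpos(b), inpos(c), ready(b,c), ready(c,c), ready(d,b)}
2. free(d,a)  →  {holds(c), holds(d), inpos(a), inpos(b), inpos(c), ready(a,d), ready(b,c), ready(c,c), ready(d,b)}
3. tag(d,a)  →  {holds(c), holds(d), inpos(b), inpos(c), ready(a,a), ready(b,c), ready(c,c), ready(d,b), ready(d,d)}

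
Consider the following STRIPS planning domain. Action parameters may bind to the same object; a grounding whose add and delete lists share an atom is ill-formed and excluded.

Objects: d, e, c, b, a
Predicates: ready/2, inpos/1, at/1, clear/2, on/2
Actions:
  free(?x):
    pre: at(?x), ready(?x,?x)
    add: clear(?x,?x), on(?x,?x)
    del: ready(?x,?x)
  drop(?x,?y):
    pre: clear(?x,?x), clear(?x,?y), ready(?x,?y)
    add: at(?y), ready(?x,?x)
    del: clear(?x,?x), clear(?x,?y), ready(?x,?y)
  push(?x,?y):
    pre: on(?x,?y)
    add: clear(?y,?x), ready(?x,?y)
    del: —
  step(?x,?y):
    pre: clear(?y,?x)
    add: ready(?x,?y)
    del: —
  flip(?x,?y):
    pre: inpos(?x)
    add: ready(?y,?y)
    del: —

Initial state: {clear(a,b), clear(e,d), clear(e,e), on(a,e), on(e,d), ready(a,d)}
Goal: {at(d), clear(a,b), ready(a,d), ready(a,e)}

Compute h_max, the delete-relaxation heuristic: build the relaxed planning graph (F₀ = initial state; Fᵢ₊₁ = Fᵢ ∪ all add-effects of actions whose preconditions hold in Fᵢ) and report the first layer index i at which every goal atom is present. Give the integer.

2

F0 = init (6 atoms)
F1 = F0 ∪ {clear(d,e), clear(e,a), ready(a,e), ready(b,a), ready(d,e), ready(e,d), ready(e,e)}  (13 atoms)
F2 = F1 ∪ {at(d)}  (14 atoms)
goal ⊆ F2  ⇒  h_max = 2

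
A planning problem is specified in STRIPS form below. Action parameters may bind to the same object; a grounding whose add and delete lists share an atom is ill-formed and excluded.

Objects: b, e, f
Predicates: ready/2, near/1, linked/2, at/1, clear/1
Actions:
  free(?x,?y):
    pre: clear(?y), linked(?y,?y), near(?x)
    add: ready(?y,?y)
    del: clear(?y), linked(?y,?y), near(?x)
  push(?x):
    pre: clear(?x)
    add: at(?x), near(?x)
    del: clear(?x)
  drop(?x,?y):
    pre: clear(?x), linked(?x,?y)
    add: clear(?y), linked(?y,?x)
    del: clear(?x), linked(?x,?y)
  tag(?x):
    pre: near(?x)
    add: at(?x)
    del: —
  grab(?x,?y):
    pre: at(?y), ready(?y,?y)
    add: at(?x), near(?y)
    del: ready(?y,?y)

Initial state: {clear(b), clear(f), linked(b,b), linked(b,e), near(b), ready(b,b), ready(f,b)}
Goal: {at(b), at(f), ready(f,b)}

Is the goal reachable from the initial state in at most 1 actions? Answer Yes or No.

1. push(b)  →  {at(b), clear(f), linked(b,b), linked(b,e), near(b), ready(b,b), ready(f,b)}
2. push(f)  →  {at(b), at(f), linked(b,b), linked(b,e), near(b), near(f), ready(b,b), ready(f,b)}
optimal plan length = 2; 2 > 1

No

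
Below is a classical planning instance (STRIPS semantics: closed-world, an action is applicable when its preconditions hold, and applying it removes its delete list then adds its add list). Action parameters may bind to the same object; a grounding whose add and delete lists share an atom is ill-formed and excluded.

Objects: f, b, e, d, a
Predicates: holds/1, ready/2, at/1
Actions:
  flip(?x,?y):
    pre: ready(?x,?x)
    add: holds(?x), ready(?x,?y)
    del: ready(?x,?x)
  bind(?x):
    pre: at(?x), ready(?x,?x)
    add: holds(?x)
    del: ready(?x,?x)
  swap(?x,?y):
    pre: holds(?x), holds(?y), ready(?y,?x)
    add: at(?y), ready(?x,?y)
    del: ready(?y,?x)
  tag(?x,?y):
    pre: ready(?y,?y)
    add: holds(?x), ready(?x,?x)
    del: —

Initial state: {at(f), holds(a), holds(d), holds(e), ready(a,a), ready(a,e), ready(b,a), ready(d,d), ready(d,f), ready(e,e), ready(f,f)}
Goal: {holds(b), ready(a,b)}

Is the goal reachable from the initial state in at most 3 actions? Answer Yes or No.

Yes

1. flip(a,b)  →  {at(f), holds(a), holds(d), holds(e), ready(a,b), ready(a,e), ready(b,a), ready(d,d), ready(d,f), ready(e,e), ready(f,f)}
2. tag(b,f)  →  {at(f), holds(a), holds(b), holds(d), holds(e), ready(a,b), ready(a,e), ready(b,a), ready(b,b), ready(d,d), ready(d,f), ready(e,e), ready(f,f)}
optimal plan length = 2; 2 ≤ 3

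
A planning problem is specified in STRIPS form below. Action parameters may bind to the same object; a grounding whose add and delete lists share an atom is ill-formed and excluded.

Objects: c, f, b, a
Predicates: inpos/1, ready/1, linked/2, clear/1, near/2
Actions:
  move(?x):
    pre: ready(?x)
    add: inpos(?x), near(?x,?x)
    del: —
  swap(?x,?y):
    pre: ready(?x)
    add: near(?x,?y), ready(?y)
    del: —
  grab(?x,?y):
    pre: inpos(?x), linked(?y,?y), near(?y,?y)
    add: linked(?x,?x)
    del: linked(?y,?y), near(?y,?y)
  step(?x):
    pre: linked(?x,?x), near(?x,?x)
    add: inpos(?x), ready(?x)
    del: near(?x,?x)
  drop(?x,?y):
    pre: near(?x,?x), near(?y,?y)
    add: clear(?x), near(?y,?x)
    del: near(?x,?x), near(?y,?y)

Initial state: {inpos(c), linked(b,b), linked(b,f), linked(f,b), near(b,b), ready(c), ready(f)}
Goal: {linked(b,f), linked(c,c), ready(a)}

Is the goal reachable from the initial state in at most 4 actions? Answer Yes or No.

1. swap(c,a)  →  {inpos(c), linked(b,b), linked(b,f), linked(f,b), near(b,b), near(c,a), ready(a), ready(c), ready(f)}
2. grab(c,b)  →  {inpos(c), linked(b,f), linked(c,c), linked(f,b), near(c,a), ready(a), ready(c), ready(f)}
optimal plan length = 2; 2 ≤ 4

Yes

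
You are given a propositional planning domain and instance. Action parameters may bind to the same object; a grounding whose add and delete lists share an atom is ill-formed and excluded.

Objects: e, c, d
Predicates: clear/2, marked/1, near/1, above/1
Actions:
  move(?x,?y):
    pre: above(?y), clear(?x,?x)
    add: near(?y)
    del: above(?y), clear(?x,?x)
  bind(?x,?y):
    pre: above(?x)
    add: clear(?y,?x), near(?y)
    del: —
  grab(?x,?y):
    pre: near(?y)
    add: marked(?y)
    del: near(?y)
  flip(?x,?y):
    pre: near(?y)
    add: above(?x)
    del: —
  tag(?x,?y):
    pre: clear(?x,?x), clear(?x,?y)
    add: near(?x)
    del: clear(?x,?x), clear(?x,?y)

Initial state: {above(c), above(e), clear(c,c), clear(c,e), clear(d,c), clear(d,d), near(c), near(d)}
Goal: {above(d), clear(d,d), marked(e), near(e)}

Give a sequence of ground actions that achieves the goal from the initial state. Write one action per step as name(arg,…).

1. move(c,e)  →  {above(c), clear(c,e), clear(d,c), clear(d,d), near(c), near(d), near(e)}
2. grab(e,e)  →  {above(c), clear(c,e), clear(d,c), clear(d,d), marked(e), near(c), near(d)}
3. bind(c,e)  →  {above(c), clear(c,e), clear(d,c), clear(d,d), clear(e,c), marked(e), near(c), near(d), near(e)}
4. flip(d,e)  →  {above(c), above(d), clear(c,e), clear(d,c), clear(d,d), clear(e,c), marked(e), near(c), near(d), near(e)}

move(c,e); grab(e,e); bind(c,e); flip(d,e)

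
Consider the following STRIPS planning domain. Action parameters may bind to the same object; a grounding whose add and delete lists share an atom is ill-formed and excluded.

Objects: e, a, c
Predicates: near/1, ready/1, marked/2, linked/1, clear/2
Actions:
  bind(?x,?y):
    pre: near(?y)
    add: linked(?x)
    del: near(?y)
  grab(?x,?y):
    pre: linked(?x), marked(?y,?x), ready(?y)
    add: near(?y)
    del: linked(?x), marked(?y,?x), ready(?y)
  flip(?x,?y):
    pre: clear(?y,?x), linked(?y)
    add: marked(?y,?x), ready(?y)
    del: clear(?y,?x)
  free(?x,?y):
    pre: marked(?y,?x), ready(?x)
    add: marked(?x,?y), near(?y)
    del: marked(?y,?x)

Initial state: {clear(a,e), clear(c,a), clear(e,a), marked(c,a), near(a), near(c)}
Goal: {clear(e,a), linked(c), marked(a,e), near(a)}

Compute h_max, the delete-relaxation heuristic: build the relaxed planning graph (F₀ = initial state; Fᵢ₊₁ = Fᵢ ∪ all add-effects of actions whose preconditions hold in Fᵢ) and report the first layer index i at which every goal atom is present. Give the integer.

F0 = init (6 atoms)
F1 = F0 ∪ {linked(a), linked(c), linked(e)}  (9 atoms)
F2 = F1 ∪ {marked(a,e), marked(e,a), ready(a), ready(c), ready(e)}  (14 atoms)
goal ⊆ F2  ⇒  h_max = 2

2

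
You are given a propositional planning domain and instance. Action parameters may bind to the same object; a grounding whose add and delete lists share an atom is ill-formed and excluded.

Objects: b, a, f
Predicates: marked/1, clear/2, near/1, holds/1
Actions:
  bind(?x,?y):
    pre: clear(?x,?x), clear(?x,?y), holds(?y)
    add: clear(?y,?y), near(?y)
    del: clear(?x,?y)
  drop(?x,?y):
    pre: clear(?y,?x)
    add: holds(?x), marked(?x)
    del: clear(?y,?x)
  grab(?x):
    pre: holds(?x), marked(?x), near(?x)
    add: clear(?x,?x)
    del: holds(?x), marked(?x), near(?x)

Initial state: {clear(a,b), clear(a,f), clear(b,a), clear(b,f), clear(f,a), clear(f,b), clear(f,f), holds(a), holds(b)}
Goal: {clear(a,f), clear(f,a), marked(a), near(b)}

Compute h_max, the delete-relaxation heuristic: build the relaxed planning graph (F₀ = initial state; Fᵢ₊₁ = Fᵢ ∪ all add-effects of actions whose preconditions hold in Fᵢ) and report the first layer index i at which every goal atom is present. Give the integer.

1

F0 = init (9 atoms)
F1 = F0 ∪ {clear(a,a), clear(b,b), holds(f), marked(a), marked(b), marked(f), near(a), near(b)}  (17 atoms)
goal ⊆ F1  ⇒  h_max = 1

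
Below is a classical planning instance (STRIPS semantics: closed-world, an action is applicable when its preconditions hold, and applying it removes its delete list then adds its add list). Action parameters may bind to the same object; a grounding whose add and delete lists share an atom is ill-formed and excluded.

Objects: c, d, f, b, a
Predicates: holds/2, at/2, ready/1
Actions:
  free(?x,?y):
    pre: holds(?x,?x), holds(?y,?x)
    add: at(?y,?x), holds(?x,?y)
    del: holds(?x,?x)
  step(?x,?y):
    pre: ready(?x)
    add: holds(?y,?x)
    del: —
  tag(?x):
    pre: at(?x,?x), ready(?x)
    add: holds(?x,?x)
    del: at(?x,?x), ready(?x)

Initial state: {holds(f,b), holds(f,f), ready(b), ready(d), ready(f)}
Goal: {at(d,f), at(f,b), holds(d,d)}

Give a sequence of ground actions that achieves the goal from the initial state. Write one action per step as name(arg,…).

step(d,d); step(f,d); free(f,d); step(b,b); free(b,f)

1. step(d,d)  →  {holds(d,d), holds(f,b), holds(f,f), ready(b), ready(d), ready(f)}
2. step(f,d)  →  {holds(d,d), holds(d,f), holds(f,b), holds(f,f), ready(b), ready(d), ready(f)}
3. free(f,d)  →  {at(d,f), holds(d,d), holds(d,f), holds(f,b), holds(f,d), ready(b), ready(d), ready(f)}
4. step(b,b)  →  {at(d,f), holds(b,b), holds(d,d), holds(d,f), holds(f,b), holds(f,d), ready(b), ready(d), ready(f)}
5. free(b,f)  →  {at(d,f), at(f,b), holds(b,f), holds(d,d), holds(d,f), holds(f,b), holds(f,d), ready(b), ready(d), ready(f)}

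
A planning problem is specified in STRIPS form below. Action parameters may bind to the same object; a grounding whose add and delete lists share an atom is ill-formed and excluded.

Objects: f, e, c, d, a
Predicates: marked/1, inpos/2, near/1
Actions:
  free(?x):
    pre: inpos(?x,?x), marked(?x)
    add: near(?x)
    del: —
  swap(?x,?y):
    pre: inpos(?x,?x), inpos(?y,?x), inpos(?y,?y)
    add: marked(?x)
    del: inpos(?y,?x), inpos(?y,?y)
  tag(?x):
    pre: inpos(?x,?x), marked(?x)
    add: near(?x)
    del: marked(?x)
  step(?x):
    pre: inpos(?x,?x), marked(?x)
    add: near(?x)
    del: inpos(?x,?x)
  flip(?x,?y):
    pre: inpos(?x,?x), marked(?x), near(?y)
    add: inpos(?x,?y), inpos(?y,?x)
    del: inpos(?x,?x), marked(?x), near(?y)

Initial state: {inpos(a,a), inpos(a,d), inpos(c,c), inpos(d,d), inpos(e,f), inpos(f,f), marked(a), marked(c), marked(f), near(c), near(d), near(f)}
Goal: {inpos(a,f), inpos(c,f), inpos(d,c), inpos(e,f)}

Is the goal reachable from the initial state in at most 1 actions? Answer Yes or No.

No

1. flip(f,c)  →  {inpos(a,a), inpos(a,d), inpos(c,c), inpos(c,f), inpos(d,d), inpos(e,f), inpos(f,c), marked(a), marked(c), near(d), near(f)}
2. flip(c,d)  →  {inpos(a,a), inpos(a,d), inpos(c,d), inpos(c,f), inpos(d,c), inpos(d,d), inpos(e,f), inpos(f,c), marked(a), near(f)}
3. flip(a,f)  →  {inpos(a,d), inpos(a,f), inpos(c,d), inpos(c,f), inpos(d,c), inpos(d,d), inpos(e,f), inpos(f,a), inpos(f,c)}
optimal plan length = 3; 3 > 1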